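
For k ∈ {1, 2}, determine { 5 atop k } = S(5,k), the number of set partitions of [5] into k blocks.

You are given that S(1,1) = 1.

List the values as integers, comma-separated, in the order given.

1, 15

[2] T[2,1]:1*1+0=1 · T[2,2]:2*0+1=1
[3] T[3,1]:1*1+0=1 · T[3,2]:2*1+1=3
[4] T[4,1]:1*1+0=1 · T[4,2]:2*3+1=7
[5] T[5,1]:1*1+0=1 · T[5,2]:2*7+1=15
Read S(5,1) = 1, S(5,2) = 15.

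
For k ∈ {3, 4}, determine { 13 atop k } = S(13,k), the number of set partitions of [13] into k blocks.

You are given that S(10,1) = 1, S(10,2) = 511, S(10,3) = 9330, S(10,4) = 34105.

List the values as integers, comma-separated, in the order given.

261625, 2532530

@11  (11,1):1·1+0→1, (11,2):511·2+1→1023, (11,3):9330·3+511→28501, (11,4):34105·4+9330→145750
@12  (12,2):1023·2+1→2047, (12,3):28501·3+1023→86526, (12,4):145750·4+28501→611501
@13  (13,3):86526·3+2047→261625, (13,4):611501·4+86526→2532530
Read S(13,3) = 261625, S(13,4) = 2532530.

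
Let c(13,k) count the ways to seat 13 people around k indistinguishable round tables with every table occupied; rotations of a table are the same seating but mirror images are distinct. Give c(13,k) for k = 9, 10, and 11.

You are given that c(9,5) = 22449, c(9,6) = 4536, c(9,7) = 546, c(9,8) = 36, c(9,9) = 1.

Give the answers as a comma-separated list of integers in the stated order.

@10  (10,6):4536·9+22449→63273, (10,7):546·9+4536→9450, (10,8):36·9+546→870, (10,9):1·9+36→45, (10,10):0·9+1→1
@11  (11,7):9450·10+63273→157773, (11,8):870·10+9450→18150, (11,9):45·10+870→1320, (11,10):1·10+45→55, (11,11):0·10+1→1
@12  (12,8):18150·11+157773→357423, (12,9):1320·11+18150→32670, (12,10):55·11+1320→1925, (12,11):1·11+55→66
@13  (13,9):32670·12+357423→749463, (13,10):1925·12+32670→55770, (13,11):66·12+1925→2717
Read c(13,9) = 749463, c(13,10) = 55770, c(13,11) = 2717.

749463, 55770, 2717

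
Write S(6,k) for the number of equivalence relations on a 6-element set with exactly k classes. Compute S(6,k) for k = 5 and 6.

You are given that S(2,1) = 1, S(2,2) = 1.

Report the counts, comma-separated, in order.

15, 1

@3  (3,2):1·2+1→3, (3,3):0·3+1→1
@4  (4,3):1·3+3→6, (4,4):0·4+1→1
@5  (5,4):1·4+6→10, (5,5):0·5+1→1
@6  (6,5):1·5+10→15, (6,6):0·6+1→1
Read S(6,5) = 15, S(6,6) = 1.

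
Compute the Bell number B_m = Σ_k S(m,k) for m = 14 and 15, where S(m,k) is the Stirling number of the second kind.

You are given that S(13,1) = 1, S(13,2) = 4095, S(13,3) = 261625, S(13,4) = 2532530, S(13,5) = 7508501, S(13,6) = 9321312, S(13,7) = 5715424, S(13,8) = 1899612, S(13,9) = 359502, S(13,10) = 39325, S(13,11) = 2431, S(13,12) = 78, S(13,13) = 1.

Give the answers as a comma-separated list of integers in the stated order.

[14] T[14,1]:1*1+0=1 · T[14,2]:2*4095+1=8191 · T[14,3]:3*261625+4095=788970 · T[14,4]:4*2532530+261625=10391745 · T[14,5]:5*7508501+2532530=40075035 · T[14,6]:6*9321312+7508501=63436373 · T[14,7]:7*5715424+9321312=49329280 · T[14,8]:8*1899612+5715424=20912320 · T[14,9]:9*359502+1899612=5135130 · T[14,10]:10*39325+359502=752752 · T[14,11]:11*2431+39325=66066 · T[14,12]:12*78+2431=3367 · T[14,13]:13*1+78=91 · T[14,14]:14*0+1=1
[15] T[15,1]:1*1+0=1 · T[15,2]:2*8191+1=16383 · T[15,3]:3*788970+8191=2375101 · T[15,4]:4*10391745+788970=42355950 · T[15,5]:5*40075035+10391745=210766920 · T[15,6]:6*63436373+40075035=420693273 · T[15,7]:7*49329280+63436373=408741333 · T[15,8]:8*20912320+49329280=216627840 · T[15,9]:9*5135130+20912320=67128490 · T[15,10]:10*752752+5135130=12662650 · T[15,11]:11*66066+752752=1479478 · T[15,12]:12*3367+66066=106470 · T[15,13]:13*91+3367=4550 · T[15,14]:14*1+91=105 · T[15,15]:15*0+1=1
B_14 = ΣS(14,k) = 1+8191+788970+10391745+40075035+63436373+49329280+20912320+5135130+752752+66066+3367+91+1 = 190899322
B_15 = ΣS(15,k) = 1+16383+2375101+42355950+210766920+420693273+408741333+216627840+67128490+12662650+1479478+106470+4550+105+1 = 1382958545

190899322, 1382958545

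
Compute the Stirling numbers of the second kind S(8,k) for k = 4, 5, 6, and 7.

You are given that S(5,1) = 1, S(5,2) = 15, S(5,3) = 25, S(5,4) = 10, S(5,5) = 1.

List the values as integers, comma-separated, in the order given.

1701, 1050, 266, 28

[6] T[6,2]:2*15+1=31 · T[6,3]:3*25+15=90 · T[6,4]:4*10+25=65 · T[6,5]:5*1+10=15 · T[6,6]:6*0+1=1
[7] T[7,3]:3*90+31=301 · T[7,4]:4*65+90=350 · T[7,5]:5*15+65=140 · T[7,6]:6*1+15=21 · T[7,7]:7*0+1=1
[8] T[8,4]:4*350+301=1701 · T[8,5]:5*140+350=1050 · T[8,6]:6*21+140=266 · T[8,7]:7*1+21=28
Read S(8,4) = 1701, S(8,5) = 1050, S(8,6) = 266, S(8,7) = 28.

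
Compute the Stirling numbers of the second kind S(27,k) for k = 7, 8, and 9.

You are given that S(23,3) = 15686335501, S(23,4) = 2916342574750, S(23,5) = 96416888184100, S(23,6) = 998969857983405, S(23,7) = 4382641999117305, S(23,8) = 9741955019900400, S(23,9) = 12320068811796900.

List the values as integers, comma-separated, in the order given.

r24: T_24,4=4×2916342574750+15686335501=11681056634501; T_24,5=5×96416888184100+2916342574750=485000783495250; T_24,6=6×998969857983405+96416888184100=6090236036084530; T_24,7=7×4382641999117305+998969857983405=31677463851804540; T_24,8=8×9741955019900400+4382641999117305=82318282158320505; T_24,9=9×12320068811796900+9741955019900400=120622574326072500
r25: T_25,5=5×485000783495250+11681056634501=2436684974110751; T_25,6=6×6090236036084530+485000783495250=37026417000002430; T_25,7=7×31677463851804540+6090236036084530=227832482998716310; T_25,8=8×82318282158320505+31677463851804540=690223721118368580; T_25,9=9×120622574326072500+82318282158320505=1167921451092973005
r26: T_26,6=6×37026417000002430+2436684974110751=224595186974125331; T_26,7=7×227832482998716310+37026417000002430=1631853797991016600; T_26,8=8×690223721118368580+227832482998716310=5749622251945664950; T_26,9=9×1167921451092973005+690223721118368580=11201516780955125625
r27: T_27,7=7×1631853797991016600+224595186974125331=11647571772911241531; T_27,8=8×5749622251945664950+1631853797991016600=47628831813556336200; T_27,9=9×11201516780955125625+5749622251945664950=106563273280541795575
Read S(27,7) = 11647571772911241531, S(27,8) = 47628831813556336200, S(27,9) = 106563273280541795575.

11647571772911241531, 47628831813556336200, 106563273280541795575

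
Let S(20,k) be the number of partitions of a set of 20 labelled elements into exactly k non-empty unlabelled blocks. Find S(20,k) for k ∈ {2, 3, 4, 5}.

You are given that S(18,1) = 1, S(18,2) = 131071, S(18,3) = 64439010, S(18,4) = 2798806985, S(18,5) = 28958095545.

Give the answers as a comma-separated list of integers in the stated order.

[19] T[19,1]:1*1+0=1 · T[19,2]:2*131071+1=262143 · T[19,3]:3*64439010+131071=193448101 · T[19,4]:4*2798806985+64439010=11259666950 · T[19,5]:5*28958095545+2798806985=147589284710
[20] T[20,2]:2*262143+1=524287 · T[20,3]:3*193448101+262143=580606446 · T[20,4]:4*11259666950+193448101=45232115901 · T[20,5]:5*147589284710+11259666950=749206090500
Read S(20,2) = 524287, S(20,3) = 580606446, S(20,4) = 45232115901, S(20,5) = 749206090500.

524287, 580606446, 45232115901, 749206090500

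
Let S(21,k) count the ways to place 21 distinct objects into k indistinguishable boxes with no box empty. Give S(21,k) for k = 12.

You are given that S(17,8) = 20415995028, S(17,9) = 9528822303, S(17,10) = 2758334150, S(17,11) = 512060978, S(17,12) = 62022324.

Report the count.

6833042030178

@18  (18,9):9528822303·9+20415995028→106175395755, (18,10):2758334150·10+9528822303→37112163803, (18,11):512060978·11+2758334150→8391004908, (18,12):62022324·12+512060978→1256328866
@19  (19,10):37112163803·10+106175395755→477297033785, (19,11):8391004908·11+37112163803→129413217791, (19,12):1256328866·12+8391004908→23466951300
@20  (20,11):129413217791·11+477297033785→1900842429486, (20,12):23466951300·12+129413217791→411016633391
@21  (21,12):411016633391·12+1900842429486→6833042030178
Read S(21,12) = 6833042030178.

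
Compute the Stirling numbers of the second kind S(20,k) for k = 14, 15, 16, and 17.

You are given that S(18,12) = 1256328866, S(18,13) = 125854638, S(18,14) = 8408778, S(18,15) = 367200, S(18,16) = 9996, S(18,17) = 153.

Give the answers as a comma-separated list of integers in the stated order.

r19: T_19,13=13×125854638+1256328866=2892439160; T_19,14=14×8408778+125854638=243577530; T_19,15=15×367200+8408778=13916778; T_19,16=16×9996+367200=527136; T_19,17=17×153+9996=12597
r20: T_20,14=14×243577530+2892439160=6302524580; T_20,15=15×13916778+243577530=452329200; T_20,16=16×527136+13916778=22350954; T_20,17=17×12597+527136=741285
Read S(20,14) = 6302524580, S(20,15) = 452329200, S(20,16) = 22350954, S(20,17) = 741285.

6302524580, 452329200, 22350954, 741285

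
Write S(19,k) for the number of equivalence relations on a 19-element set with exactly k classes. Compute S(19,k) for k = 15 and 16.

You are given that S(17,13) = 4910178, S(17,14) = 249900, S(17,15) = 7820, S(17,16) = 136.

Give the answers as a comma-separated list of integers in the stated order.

i=18: T(18,14)=4910178+14·249900=8408778 | T(18,15)=249900+15·7820=367200 | T(18,16)=7820+16·136=9996
i=19: T(19,15)=8408778+15·367200=13916778 | T(19,16)=367200+16·9996=527136
Read S(19,15) = 13916778, S(19,16) = 527136.

13916778, 527136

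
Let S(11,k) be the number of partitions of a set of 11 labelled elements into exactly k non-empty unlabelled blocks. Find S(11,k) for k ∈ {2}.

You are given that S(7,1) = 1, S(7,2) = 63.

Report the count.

i=8: T(8,1)=0+1·1=1 | T(8,2)=1+2·63=127
i=9: T(9,1)=0+1·1=1 | T(9,2)=1+2·127=255
i=10: T(10,1)=0+1·1=1 | T(10,2)=1+2·255=511
i=11: T(11,2)=1+2·511=1023
Read S(11,2) = 1023.

1023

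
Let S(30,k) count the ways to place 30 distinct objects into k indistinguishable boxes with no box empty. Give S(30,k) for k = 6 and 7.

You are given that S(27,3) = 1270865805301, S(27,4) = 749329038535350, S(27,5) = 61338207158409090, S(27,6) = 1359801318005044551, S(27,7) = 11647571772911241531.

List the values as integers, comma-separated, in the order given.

@28  (28,4):749329038535350·4+1270865805301→2998587019946701, (28,5):61338207158409090·5+749329038535350→307440364830580800, (28,6):1359801318005044551·6+61338207158409090→8220146115188676396, (28,7):11647571772911241531·7+1359801318005044551→82892803728383735268
@29  (29,5):307440364830580800·5+2998587019946701→1540200411172850701, (29,6):8220146115188676396·6+307440364830580800→49628317055962639176, (29,7):82892803728383735268·7+8220146115188676396→588469772213874823272
@30  (30,6):49628317055962639176·6+1540200411172850701→299310102746948685757, (30,7):588469772213874823272·7+49628317055962639176→4168916722553086402080
Read S(30,6) = 299310102746948685757, S(30,7) = 4168916722553086402080.

299310102746948685757, 4168916722553086402080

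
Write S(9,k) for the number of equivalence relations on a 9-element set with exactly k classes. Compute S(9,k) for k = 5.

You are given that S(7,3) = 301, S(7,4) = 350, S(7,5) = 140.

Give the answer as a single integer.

6951

i=8: T(8,4)=301+4·350=1701 | T(8,5)=350+5·140=1050
i=9: T(9,5)=1701+5·1050=6951
Read S(9,5) = 6951.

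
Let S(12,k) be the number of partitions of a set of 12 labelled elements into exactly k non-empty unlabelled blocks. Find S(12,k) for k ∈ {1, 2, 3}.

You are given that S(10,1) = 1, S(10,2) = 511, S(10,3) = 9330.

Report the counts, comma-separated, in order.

1, 2047, 86526

row 11: T[11][1]=1·1+0=1  T[11][2]=2·511+1=1023  T[11][3]=3·9330+511=28501
row 12: T[12][1]=1·1+0=1  T[12][2]=2·1023+1=2047  T[12][3]=3·28501+1023=86526
Read S(12,1) = 1, S(12,2) = 2047, S(12,3) = 86526.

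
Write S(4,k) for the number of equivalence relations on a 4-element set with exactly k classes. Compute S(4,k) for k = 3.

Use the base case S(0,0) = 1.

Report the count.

r1: T_1,1=1×0+1=1
r2: T_2,1=1×1+0=1; T_2,2=2×0+1=1
r3: T_3,2=2×1+1=3; T_3,3=3×0+1=1
r4: T_4,3=3×1+3=6
Read S(4,3) = 6.

6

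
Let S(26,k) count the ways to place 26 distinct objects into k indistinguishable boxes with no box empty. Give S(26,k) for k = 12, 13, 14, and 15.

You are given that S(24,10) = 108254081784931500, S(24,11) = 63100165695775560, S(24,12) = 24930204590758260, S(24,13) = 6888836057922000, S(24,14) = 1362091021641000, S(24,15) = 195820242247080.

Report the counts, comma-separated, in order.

i=25: T(25,11)=108254081784931500+11·63100165695775560=802355904438462660 | T(25,12)=63100165695775560+12·24930204590758260=362262620784874680 | T(25,13)=24930204590758260+13·6888836057922000=114485073343744260 | T(25,14)=6888836057922000+14·1362091021641000=25958110360896000 | T(25,15)=1362091021641000+15·195820242247080=4299394655347200
i=26: T(26,12)=802355904438462660+12·362262620784874680=5149507353856958820 | T(26,13)=362262620784874680+13·114485073343744260=1850568574253550060 | T(26,14)=114485073343744260+14·25958110360896000=477898618396288260 | T(26,15)=25958110360896000+15·4299394655347200=90449030191104000
Read S(26,12) = 5149507353856958820, S(26,13) = 1850568574253550060, S(26,14) = 477898618396288260, S(26,15) = 90449030191104000.

5149507353856958820, 1850568574253550060, 477898618396288260, 90449030191104000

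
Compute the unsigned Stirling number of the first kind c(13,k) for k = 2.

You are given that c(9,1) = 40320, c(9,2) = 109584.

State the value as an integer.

@10  (10,1):40320·9+0→362880, (10,2):109584·9+40320→1026576
@11  (11,1):362880·10+0→3628800, (11,2):1026576·10+362880→10628640
@12  (12,1):3628800·11+0→39916800, (12,2):10628640·11+3628800→120543840
@13  (13,2):120543840·12+39916800→1486442880
Read c(13,2) = 1486442880.

1486442880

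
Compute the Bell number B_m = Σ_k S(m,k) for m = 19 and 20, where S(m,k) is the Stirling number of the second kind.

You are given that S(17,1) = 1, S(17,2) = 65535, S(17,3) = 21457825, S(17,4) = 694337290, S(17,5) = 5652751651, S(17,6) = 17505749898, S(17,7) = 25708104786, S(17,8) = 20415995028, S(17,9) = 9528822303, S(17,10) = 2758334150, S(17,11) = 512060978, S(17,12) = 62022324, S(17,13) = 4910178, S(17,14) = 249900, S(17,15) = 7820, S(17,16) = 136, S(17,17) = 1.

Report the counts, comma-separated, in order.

row 18: T[18][1]=1·1+0=1  T[18][2]=2·65535+1=131071  T[18][3]=3·21457825+65535=64439010  T[18][4]=4·694337290+21457825=2798806985  T[18][5]=5·5652751651+694337290=28958095545  T[18][6]=6·17505749898+5652751651=110687251039  T[18][7]=7·25708104786+17505749898=197462483400  T[18][8]=8·20415995028+25708104786=189036065010  T[18][9]=9·9528822303+20415995028=106175395755  T[18][10]=10·2758334150+9528822303=37112163803  T[18][11]=11·512060978+2758334150=8391004908  T[18][12]=12·62022324+512060978=1256328866  T[18][13]=13·4910178+62022324=125854638  T[18][14]=14·249900+4910178=8408778  T[18][15]=15·7820+249900=367200  T[18][16]=16·136+7820=9996  T[18][17]=17·1+136=153  T[18][18]=18·0+1=1
row 19: T[19][1]=1·1+0=1  T[19][2]=2·131071+1=262143  T[19][3]=3·64439010+131071=193448101  T[19][4]=4·2798806985+64439010=11259666950  T[19][5]=5·28958095545+2798806985=147589284710  T[19][6]=6·110687251039+28958095545=693081601779  T[19][7]=7·197462483400+110687251039=1492924634839  T[19][8]=8·189036065010+197462483400=1709751003480  T[19][9]=9·106175395755+189036065010=1144614626805  T[19][10]=10·37112163803+106175395755=477297033785  T[19][11]=11·8391004908+37112163803=129413217791  T[19][12]=12·1256328866+8391004908=23466951300  T[19][13]=13·125854638+1256328866=2892439160  T[19][14]=14·8408778+125854638=243577530  T[19][15]=15·367200+8408778=13916778  T[19][16]=16·9996+367200=527136  T[19][17]=17·153+9996=12597  T[19][18]=18·1+153=171  T[19][19]=19·0+1=1
row 20: T[20][1]=1·1+0=1  T[20][2]=2·262143+1=524287  T[20][3]=3·193448101+262143=580606446  T[20][4]=4·11259666950+193448101=45232115901  T[20][5]=5·147589284710+11259666950=749206090500  T[20][6]=6·693081601779+147589284710=4306078895384  T[20][7]=7·1492924634839+693081601779=11143554045652  T[20][8]=8·1709751003480+1492924634839=15170932662679  T[20][9]=9·1144614626805+1709751003480=12011282644725  T[20][10]=10·477297033785+1144614626805=5917584964655  T[20][11]=11·129413217791+477297033785=1900842429486  T[20][12]=12·23466951300+129413217791=411016633391  T[20][13]=13·2892439160+23466951300=61068660380  T[20][14]=14·243577530+2892439160=6302524580  T[20][15]=15·13916778+243577530=452329200  T[20][16]=16·527136+13916778=22350954  T[20][17]=17·12597+527136=741285  T[20][18]=18·171+12597=15675  T[20][19]=19·1+171=190  T[20][20]=20·0+1=1
B_19 = ΣS(19,k) = 1+262143+193448101+11259666950+147589284710+693081601779+1492924634839+1709751003480+1144614626805+477297033785+129413217791+23466951300+2892439160+243577530+13916778+527136+12597+171+1 = 5832742205057
B_20 = ΣS(20,k) = 1+524287+580606446+45232115901+749206090500+4306078895384+11143554045652+15170932662679+12011282644725+5917584964655+1900842429486+411016633391+61068660380+6302524580+452329200+22350954+741285+15675+190+1 = 51724158235372

5832742205057, 51724158235372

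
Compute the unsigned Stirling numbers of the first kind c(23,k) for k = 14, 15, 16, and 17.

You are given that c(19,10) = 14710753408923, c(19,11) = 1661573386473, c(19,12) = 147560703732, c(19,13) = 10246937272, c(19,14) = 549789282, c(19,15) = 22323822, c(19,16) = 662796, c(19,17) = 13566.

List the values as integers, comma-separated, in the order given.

@20  (20,11):1661573386473·19+14710753408923→46280647751910, (20,12):147560703732·19+1661573386473→4465226757381, (20,13):10246937272·19+147560703732→342252511900, (20,14):549789282·19+10246937272→20692933630, (20,15):22323822·19+549789282→973941900, (20,16):662796·19+22323822→34916946, (20,17):13566·19+662796→920550
@21  (21,12):4465226757381·20+46280647751910→135585182899530, (21,13):342252511900·20+4465226757381→11310276995381, (21,14):20692933630·20+342252511900→756111184500, (21,15):973941900·20+20692933630→40171771630, (21,16):34916946·20+973941900→1672280820, (21,17):920550·20+34916946→53327946
@22  (22,13):11310276995381·21+135585182899530→373100999802531, (22,14):756111184500·21+11310276995381→27188611869881, (22,15):40171771630·21+756111184500→1599718388730, (22,16):1672280820·21+40171771630→75289668850, (22,17):53327946·21+1672280820→2792167686
@23  (23,14):27188611869881·22+373100999802531→971250460939913, (23,15):1599718388730·22+27188611869881→62382416421941, (23,16):75289668850·22+1599718388730→3256091103430, (23,17):2792167686·22+75289668850→136717357942
Read c(23,14) = 971250460939913, c(23,15) = 62382416421941, c(23,16) = 3256091103430, c(23,17) = 136717357942.

971250460939913, 62382416421941, 3256091103430, 136717357942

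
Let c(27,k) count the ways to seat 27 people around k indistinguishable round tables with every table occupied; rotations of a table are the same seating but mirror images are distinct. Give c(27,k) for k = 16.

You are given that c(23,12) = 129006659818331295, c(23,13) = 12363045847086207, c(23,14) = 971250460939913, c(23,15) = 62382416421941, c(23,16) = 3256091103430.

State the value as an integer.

9666373658466991050

i=24: T(24,13)=129006659818331295+23·12363045847086207=413356714301314056 | T(24,14)=12363045847086207+23·971250460939913=34701806448704206 | T(24,15)=971250460939913+23·62382416421941=2406046038644556 | T(24,16)=62382416421941+23·3256091103430=137272511800831
i=25: T(25,14)=413356714301314056+24·34701806448704206=1246200069070215000 | T(25,15)=34701806448704206+24·2406046038644556=92446911376173550 | T(25,16)=2406046038644556+24·137272511800831=5700586321864500
i=26: T(26,15)=1246200069070215000+25·92446911376173550=3557372853474553750 | T(26,16)=92446911376173550+25·5700586321864500=234961569422786050
i=27: T(27,16)=3557372853474553750+26·234961569422786050=9666373658466991050
Read c(27,16) = 9666373658466991050.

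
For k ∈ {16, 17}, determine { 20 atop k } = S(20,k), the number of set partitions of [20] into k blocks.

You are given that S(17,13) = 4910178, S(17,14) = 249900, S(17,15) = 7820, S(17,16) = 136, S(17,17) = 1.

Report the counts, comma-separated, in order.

@18  (18,14):249900·14+4910178→8408778, (18,15):7820·15+249900→367200, (18,16):136·16+7820→9996, (18,17):1·17+136→153
@19  (19,15):367200·15+8408778→13916778, (19,16):9996·16+367200→527136, (19,17):153·17+9996→12597
@20  (20,16):527136·16+13916778→22350954, (20,17):12597·17+527136→741285
Read S(20,16) = 22350954, S(20,17) = 741285.

22350954, 741285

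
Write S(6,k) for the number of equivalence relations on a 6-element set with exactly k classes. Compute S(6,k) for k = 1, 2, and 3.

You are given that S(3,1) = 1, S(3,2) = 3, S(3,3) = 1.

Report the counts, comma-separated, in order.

i=4: T(4,1)=0+1·1=1 | T(4,2)=1+2·3=7 | T(4,3)=3+3·1=6
i=5: T(5,1)=0+1·1=1 | T(5,2)=1+2·7=15 | T(5,3)=7+3·6=25
i=6: T(6,1)=0+1·1=1 | T(6,2)=1+2·15=31 | T(6,3)=15+3·25=90
Read S(6,1) = 1, S(6,2) = 31, S(6,3) = 90.

1, 31, 90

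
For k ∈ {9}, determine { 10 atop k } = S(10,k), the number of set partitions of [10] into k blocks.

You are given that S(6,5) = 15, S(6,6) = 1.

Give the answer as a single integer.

@7  (7,6):1·6+15→21, (7,7):0·7+1→1
@8  (8,7):1·7+21→28, (8,8):0·8+1→1
@9  (9,8):1·8+28→36, (9,9):0·9+1→1
@10  (10,9):1·9+36→45
Read S(10,9) = 45.

45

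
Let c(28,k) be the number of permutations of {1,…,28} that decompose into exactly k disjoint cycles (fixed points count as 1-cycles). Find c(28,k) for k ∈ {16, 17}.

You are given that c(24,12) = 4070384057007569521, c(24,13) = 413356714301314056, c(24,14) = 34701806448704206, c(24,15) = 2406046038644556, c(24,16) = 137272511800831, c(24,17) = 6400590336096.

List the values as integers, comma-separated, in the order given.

398629729895941637715, 25117208862499312650

[25] T[25,13]:24*413356714301314056+4070384057007569521=13990945200239106865 · T[25,14]:24*34701806448704206+413356714301314056=1246200069070215000 · T[25,15]:24*2406046038644556+34701806448704206=92446911376173550 · T[25,16]:24*137272511800831+2406046038644556=5700586321864500 · T[25,17]:24*6400590336096+137272511800831=290886679867135
[26] T[26,14]:25*1246200069070215000+13990945200239106865=45145946926994481865 · T[26,15]:25*92446911376173550+1246200069070215000=3557372853474553750 · T[26,16]:25*5700586321864500+92446911376173550=234961569422786050 · T[26,17]:25*290886679867135+5700586321864500=12972753318542875
[27] T[27,15]:26*3557372853474553750+45145946926994481865=137637641117332879365 · T[27,16]:26*234961569422786050+3557372853474553750=9666373658466991050 · T[27,17]:26*12972753318542875+234961569422786050=572253155704900800
[28] T[28,16]:27*9666373658466991050+137637641117332879365=398629729895941637715 · T[28,17]:27*572253155704900800+9666373658466991050=25117208862499312650
Read c(28,16) = 398629729895941637715, c(28,17) = 25117208862499312650.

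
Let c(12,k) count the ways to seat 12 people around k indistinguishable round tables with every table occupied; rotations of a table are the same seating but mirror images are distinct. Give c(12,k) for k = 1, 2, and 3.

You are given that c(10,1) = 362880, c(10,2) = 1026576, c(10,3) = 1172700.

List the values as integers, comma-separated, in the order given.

39916800, 120543840, 150917976

row 11: T[11][1]=10·362880+0=3628800  T[11][2]=10·1026576+362880=10628640  T[11][3]=10·1172700+1026576=12753576
row 12: T[12][1]=11·3628800+0=39916800  T[12][2]=11·10628640+3628800=120543840  T[12][3]=11·12753576+10628640=150917976
Read c(12,1) = 39916800, c(12,2) = 120543840, c(12,3) = 150917976.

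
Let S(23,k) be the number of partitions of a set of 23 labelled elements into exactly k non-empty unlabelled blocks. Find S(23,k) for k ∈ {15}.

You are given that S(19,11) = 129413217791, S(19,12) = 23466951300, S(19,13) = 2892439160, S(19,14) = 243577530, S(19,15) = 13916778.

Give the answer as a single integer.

8479404429331

i=20: T(20,12)=129413217791+12·23466951300=411016633391 | T(20,13)=23466951300+13·2892439160=61068660380 | T(20,14)=2892439160+14·243577530=6302524580 | T(20,15)=243577530+15·13916778=452329200
i=21: T(21,13)=411016633391+13·61068660380=1204909218331 | T(21,14)=61068660380+14·6302524580=149304004500 | T(21,15)=6302524580+15·452329200=13087462580
i=22: T(22,14)=1204909218331+14·149304004500=3295165281331 | T(22,15)=149304004500+15·13087462580=345615943200
i=23: T(23,15)=3295165281331+15·345615943200=8479404429331
Read S(23,15) = 8479404429331.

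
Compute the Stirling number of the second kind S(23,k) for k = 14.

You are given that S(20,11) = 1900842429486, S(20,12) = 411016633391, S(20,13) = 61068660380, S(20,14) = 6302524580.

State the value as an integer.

68629175807115

@21  (21,12):411016633391·12+1900842429486→6833042030178, (21,13):61068660380·13+411016633391→1204909218331, (21,14):6302524580·14+61068660380→149304004500
@22  (22,13):1204909218331·13+6833042030178→22496861868481, (22,14):149304004500·14+1204909218331→3295165281331
@23  (23,14):3295165281331·14+22496861868481→68629175807115
Read S(23,14) = 68629175807115.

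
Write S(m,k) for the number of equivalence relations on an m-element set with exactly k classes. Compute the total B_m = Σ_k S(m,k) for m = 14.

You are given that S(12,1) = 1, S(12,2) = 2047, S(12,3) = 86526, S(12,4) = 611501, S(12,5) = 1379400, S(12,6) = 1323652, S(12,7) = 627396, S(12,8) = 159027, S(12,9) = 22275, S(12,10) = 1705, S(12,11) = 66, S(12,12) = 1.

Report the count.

r13: T_13,1=1×1+0=1; T_13,2=2×2047+1=4095; T_13,3=3×86526+2047=261625; T_13,4=4×611501+86526=2532530; T_13,5=5×1379400+611501=7508501; T_13,6=6×1323652+1379400=9321312; T_13,7=7×627396+1323652=5715424; T_13,8=8×159027+627396=1899612; T_13,9=9×22275+159027=359502; T_13,10=10×1705+22275=39325; T_13,11=11×66+1705=2431; T_13,12=12×1+66=78; T_13,13=13×0+1=1
r14: T_14,1=1×1+0=1; T_14,2=2×4095+1=8191; T_14,3=3×261625+4095=788970; T_14,4=4×2532530+261625=10391745; T_14,5=5×7508501+2532530=40075035; T_14,6=6×9321312+7508501=63436373; T_14,7=7×5715424+9321312=49329280; T_14,8=8×1899612+5715424=20912320; T_14,9=9×359502+1899612=5135130; T_14,10=10×39325+359502=752752; T_14,11=11×2431+39325=66066; T_14,12=12×78+2431=3367; T_14,13=13×1+78=91; T_14,14=14×0+1=1
B_14 = ΣS(14,k) = 1+8191+788970+10391745+40075035+63436373+49329280+20912320+5135130+752752+66066+3367+91+1 = 190899322

190899322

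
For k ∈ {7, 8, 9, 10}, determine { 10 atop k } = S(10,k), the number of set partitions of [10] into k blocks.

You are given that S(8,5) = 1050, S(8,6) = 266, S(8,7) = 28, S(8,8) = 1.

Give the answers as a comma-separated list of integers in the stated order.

[9] T[9,6]:6*266+1050=2646 · T[9,7]:7*28+266=462 · T[9,8]:8*1+28=36 · T[9,9]:9*0+1=1
[10] T[10,7]:7*462+2646=5880 · T[10,8]:8*36+462=750 · T[10,9]:9*1+36=45 · T[10,10]:10*0+1=1
Read S(10,7) = 5880, S(10,8) = 750, S(10,9) = 45, S(10,10) = 1.

5880, 750, 45, 1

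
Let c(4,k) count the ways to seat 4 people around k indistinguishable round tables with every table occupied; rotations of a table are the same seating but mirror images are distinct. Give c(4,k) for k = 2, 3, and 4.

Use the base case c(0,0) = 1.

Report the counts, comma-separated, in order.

row 1: T[1][1]=0·0+1=1
row 2: T[2][1]=1·1+0=1  T[2][2]=1·0+1=1
row 3: T[3][1]=2·1+0=2  T[3][2]=2·1+1=3  T[3][3]=2·0+1=1
row 4: T[4][2]=3·3+2=11  T[4][3]=3·1+3=6  T[4][4]=3·0+1=1
Read c(4,2) = 11, c(4,3) = 6, c(4,4) = 1.

11, 6, 1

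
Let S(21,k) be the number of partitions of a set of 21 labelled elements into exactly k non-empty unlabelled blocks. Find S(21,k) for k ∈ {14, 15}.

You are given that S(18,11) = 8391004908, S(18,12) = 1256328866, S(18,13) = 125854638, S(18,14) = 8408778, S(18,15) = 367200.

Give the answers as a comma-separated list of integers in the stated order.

149304004500, 13087462580

@19  (19,12):1256328866·12+8391004908→23466951300, (19,13):125854638·13+1256328866→2892439160, (19,14):8408778·14+125854638→243577530, (19,15):367200·15+8408778→13916778
@20  (20,13):2892439160·13+23466951300→61068660380, (20,14):243577530·14+2892439160→6302524580, (20,15):13916778·15+243577530→452329200
@21  (21,14):6302524580·14+61068660380→149304004500, (21,15):452329200·15+6302524580→13087462580
Read S(21,14) = 149304004500, S(21,15) = 13087462580.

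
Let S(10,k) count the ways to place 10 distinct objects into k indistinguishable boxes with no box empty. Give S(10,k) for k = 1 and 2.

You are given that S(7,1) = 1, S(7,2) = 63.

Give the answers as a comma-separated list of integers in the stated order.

r8: T_8,1=1×1+0=1; T_8,2=2×63+1=127
r9: T_9,1=1×1+0=1; T_9,2=2×127+1=255
r10: T_10,1=1×1+0=1; T_10,2=2×255+1=511
Read S(10,1) = 1, S(10,2) = 511.

1, 511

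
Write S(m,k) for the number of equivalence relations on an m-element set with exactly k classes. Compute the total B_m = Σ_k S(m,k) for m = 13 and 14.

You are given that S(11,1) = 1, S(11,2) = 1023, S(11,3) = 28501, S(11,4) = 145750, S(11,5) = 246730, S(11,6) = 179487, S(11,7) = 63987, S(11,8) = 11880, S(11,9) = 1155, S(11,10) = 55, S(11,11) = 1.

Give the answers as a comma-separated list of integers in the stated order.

i=12: T(12,1)=0+1·1=1 | T(12,2)=1+2·1023=2047 | T(12,3)=1023+3·28501=86526 | T(12,4)=28501+4·145750=611501 | T(12,5)=145750+5·246730=1379400 | T(12,6)=246730+6·179487=1323652 | T(12,7)=179487+7·63987=627396 | T(12,8)=63987+8·11880=159027 | T(12,9)=11880+9·1155=22275 | T(12,10)=1155+10·55=1705 | T(12,11)=55+11·1=66 | T(12,12)=1+12·0=1
i=13: T(13,1)=0+1·1=1 | T(13,2)=1+2·2047=4095 | T(13,3)=2047+3·86526=261625 | T(13,4)=86526+4·611501=2532530 | T(13,5)=611501+5·1379400=7508501 | T(13,6)=1379400+6·1323652=9321312 | T(13,7)=1323652+7·627396=5715424 | T(13,8)=627396+8·159027=1899612 | T(13,9)=159027+9·22275=359502 | T(13,10)=22275+10·1705=39325 | T(13,11)=1705+11·66=2431 | T(13,12)=66+12·1=78 | T(13,13)=1+13·0=1
i=14: T(14,1)=0+1·1=1 | T(14,2)=1+2·4095=8191 | T(14,3)=4095+3·261625=788970 | T(14,4)=261625+4·2532530=10391745 | T(14,5)=2532530+5·7508501=40075035 | T(14,6)=7508501+6·9321312=63436373 | T(14,7)=9321312+7·5715424=49329280 | T(14,8)=5715424+8·1899612=20912320 | T(14,9)=1899612+9·359502=5135130 | T(14,10)=359502+10·39325=752752 | T(14,11)=39325+11·2431=66066 | T(14,12)=2431+12·78=3367 | T(14,13)=78+13·1=91 | T(14,14)=1+14·0=1
B_13 = ΣS(13,k) = 1+4095+261625+2532530+7508501+9321312+5715424+1899612+359502+39325+2431+78+1 = 27644437
B_14 = ΣS(14,k) = 1+8191+788970+10391745+40075035+63436373+49329280+20912320+5135130+752752+66066+3367+91+1 = 190899322

27644437, 190899322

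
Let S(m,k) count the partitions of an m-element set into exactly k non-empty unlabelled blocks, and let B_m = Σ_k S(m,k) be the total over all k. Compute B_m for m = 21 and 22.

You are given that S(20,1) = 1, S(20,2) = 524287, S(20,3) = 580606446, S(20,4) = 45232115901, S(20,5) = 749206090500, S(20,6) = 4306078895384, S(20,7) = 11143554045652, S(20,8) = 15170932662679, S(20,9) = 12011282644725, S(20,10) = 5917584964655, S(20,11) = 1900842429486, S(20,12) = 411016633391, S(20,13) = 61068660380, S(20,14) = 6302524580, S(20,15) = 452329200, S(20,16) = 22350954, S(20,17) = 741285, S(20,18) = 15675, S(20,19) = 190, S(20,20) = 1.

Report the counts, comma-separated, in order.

474869816156751, 4506715738447323

r21: T_21,1=1×1+0=1; T_21,2=2×524287+1=1048575; T_21,3=3×580606446+524287=1742343625; T_21,4=4×45232115901+580606446=181509070050; T_21,5=5×749206090500+45232115901=3791262568401; T_21,6=6×4306078895384+749206090500=26585679462804; T_21,7=7×11143554045652+4306078895384=82310957214948; T_21,8=8×15170932662679+11143554045652=132511015347084; T_21,9=9×12011282644725+15170932662679=123272476465204; T_21,10=10×5917584964655+12011282644725=71187132291275; T_21,11=11×1900842429486+5917584964655=26826851689001; T_21,12=12×411016633391+1900842429486=6833042030178; T_21,13=13×61068660380+411016633391=1204909218331; T_21,14=14×6302524580+61068660380=149304004500; T_21,15=15×452329200+6302524580=13087462580; T_21,16=16×22350954+452329200=809944464; T_21,17=17×741285+22350954=34952799; T_21,18=18×15675+741285=1023435; T_21,19=19×190+15675=19285; T_21,20=20×1+190=210; T_21,21=21×0+1=1
r22: T_22,1=1×1+0=1; T_22,2=2×1048575+1=2097151; T_22,3=3×1742343625+1048575=5228079450; T_22,4=4×181509070050+1742343625=727778623825; T_22,5=5×3791262568401+181509070050=19137821912055; T_22,6=6×26585679462804+3791262568401=163305339345225; T_22,7=7×82310957214948+26585679462804=602762379967440; T_22,8=8×132511015347084+82310957214948=1142399079991620; T_22,9=9×123272476465204+132511015347084=1241963303533920; T_22,10=10×71187132291275+123272476465204=835143799377954; T_22,11=11×26826851689001+71187132291275=366282500870286; T_22,12=12×6833042030178+26826851689001=108823356051137; T_22,13=13×1204909218331+6833042030178=22496861868481; T_22,14=14×149304004500+1204909218331=3295165281331; T_22,15=15×13087462580+149304004500=345615943200; T_22,16=16×809944464+13087462580=26046574004; T_22,17=17×34952799+809944464=1404142047; T_22,18=18×1023435+34952799=53374629; T_22,19=19×19285+1023435=1389850; T_22,20=20×210+19285=23485; T_22,21=21×1+210=231; T_22,22=22×0+1=1
B_21 = ΣS(21,k) = 1+1048575+1742343625+181509070050+3791262568401+26585679462804+82310957214948+132511015347084+123272476465204+71187132291275+26826851689001+6833042030178+1204909218331+149304004500+13087462580+809944464+34952799+1023435+19285+210+1 = 474869816156751
B_22 = ΣS(22,k) = 1+2097151+5228079450+727778623825+19137821912055+163305339345225+602762379967440+1142399079991620+1241963303533920+835143799377954+366282500870286+108823356051137+22496861868481+3295165281331+345615943200+26046574004+1404142047+53374629+1389850+23485+231+1 = 4506715738447323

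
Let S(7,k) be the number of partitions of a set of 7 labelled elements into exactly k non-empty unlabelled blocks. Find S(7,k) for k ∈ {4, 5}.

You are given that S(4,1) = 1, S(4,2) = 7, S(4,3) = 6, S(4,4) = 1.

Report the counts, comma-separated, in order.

350, 140

r5: T_5,2=2×7+1=15; T_5,3=3×6+7=25; T_5,4=4×1+6=10; T_5,5=5×0+1=1
r6: T_6,3=3×25+15=90; T_6,4=4×10+25=65; T_6,5=5×1+10=15
r7: T_7,4=4×65+90=350; T_7,5=5×15+65=140
Read S(7,4) = 350, S(7,5) = 140.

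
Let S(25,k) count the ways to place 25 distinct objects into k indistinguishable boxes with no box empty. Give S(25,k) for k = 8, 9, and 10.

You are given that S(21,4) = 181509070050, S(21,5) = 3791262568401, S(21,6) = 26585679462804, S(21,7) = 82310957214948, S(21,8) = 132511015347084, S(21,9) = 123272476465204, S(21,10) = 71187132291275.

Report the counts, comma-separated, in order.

i=22: T(22,5)=181509070050+5·3791262568401=19137821912055 | T(22,6)=3791262568401+6·26585679462804=163305339345225 | T(22,7)=26585679462804+7·82310957214948=602762379967440 | T(22,8)=82310957214948+8·132511015347084=1142399079991620 | T(22,9)=132511015347084+9·123272476465204=1241963303533920 | T(22,10)=123272476465204+10·71187132291275=835143799377954
i=23: T(23,6)=19137821912055+6·163305339345225=998969857983405 | T(23,7)=163305339345225+7·602762379967440=4382641999117305 | T(23,8)=602762379967440+8·1142399079991620=9741955019900400 | T(23,9)=1142399079991620+9·1241963303533920=12320068811796900 | T(23,10)=1241963303533920+10·835143799377954=9593401297313460
i=24: T(24,7)=998969857983405+7·4382641999117305=31677463851804540 | T(24,8)=4382641999117305+8·9741955019900400=82318282158320505 | T(24,9)=9741955019900400+9·12320068811796900=120622574326072500 | T(24,10)=12320068811796900+10·9593401297313460=108254081784931500
i=25: T(25,8)=31677463851804540+8·82318282158320505=690223721118368580 | T(25,9)=82318282158320505+9·120622574326072500=1167921451092973005 | T(25,10)=120622574326072500+10·108254081784931500=1203163392175387500
Read S(25,8) = 690223721118368580, S(25,9) = 1167921451092973005, S(25,10) = 1203163392175387500.

690223721118368580, 1167921451092973005, 1203163392175387500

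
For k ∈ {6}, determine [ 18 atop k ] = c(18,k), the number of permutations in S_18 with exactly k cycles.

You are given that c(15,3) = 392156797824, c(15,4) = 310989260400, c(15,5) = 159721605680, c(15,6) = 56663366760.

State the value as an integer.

369012649234384

[16] T[16,4]:15*310989260400+392156797824=5056995703824 · T[16,5]:15*159721605680+310989260400=2706813345600 · T[16,6]:15*56663366760+159721605680=1009672107080
[17] T[17,5]:16*2706813345600+5056995703824=48366009233424 · T[17,6]:16*1009672107080+2706813345600=18861567058880
[18] T[18,6]:17*18861567058880+48366009233424=369012649234384
Read c(18,6) = 369012649234384.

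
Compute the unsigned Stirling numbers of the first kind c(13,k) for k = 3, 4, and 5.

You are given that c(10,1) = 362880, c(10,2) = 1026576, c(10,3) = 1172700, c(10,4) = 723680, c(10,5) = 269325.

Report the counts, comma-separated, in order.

row 11: T[11][1]=10·362880+0=3628800  T[11][2]=10·1026576+362880=10628640  T[11][3]=10·1172700+1026576=12753576  T[11][4]=10·723680+1172700=8409500  T[11][5]=10·269325+723680=3416930
row 12: T[12][2]=11·10628640+3628800=120543840  T[12][3]=11·12753576+10628640=150917976  T[12][4]=11·8409500+12753576=105258076  T[12][5]=11·3416930+8409500=45995730
row 13: T[13][3]=12·150917976+120543840=1931559552  T[13][4]=12·105258076+150917976=1414014888  T[13][5]=12·45995730+105258076=657206836
Read c(13,3) = 1931559552, c(13,4) = 1414014888, c(13,5) = 657206836.

1931559552, 1414014888, 657206836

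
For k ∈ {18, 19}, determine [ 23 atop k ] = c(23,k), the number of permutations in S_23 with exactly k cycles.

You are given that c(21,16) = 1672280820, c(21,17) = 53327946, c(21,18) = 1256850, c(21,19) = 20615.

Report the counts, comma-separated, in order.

r22: T_22,17=21×53327946+1672280820=2792167686; T_22,18=21×1256850+53327946=79721796; T_22,19=21×20615+1256850=1689765
r23: T_23,18=22×79721796+2792167686=4546047198; T_23,19=22×1689765+79721796=116896626
Read c(23,18) = 4546047198, c(23,19) = 116896626.

4546047198, 116896626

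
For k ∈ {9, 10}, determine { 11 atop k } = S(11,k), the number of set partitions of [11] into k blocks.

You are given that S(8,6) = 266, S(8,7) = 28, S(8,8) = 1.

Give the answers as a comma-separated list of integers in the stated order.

[9] T[9,7]:7*28+266=462 · T[9,8]:8*1+28=36 · T[9,9]:9*0+1=1
[10] T[10,8]:8*36+462=750 · T[10,9]:9*1+36=45 · T[10,10]:10*0+1=1
[11] T[11,9]:9*45+750=1155 · T[11,10]:10*1+45=55
Read S(11,9) = 1155, S(11,10) = 55.

1155, 55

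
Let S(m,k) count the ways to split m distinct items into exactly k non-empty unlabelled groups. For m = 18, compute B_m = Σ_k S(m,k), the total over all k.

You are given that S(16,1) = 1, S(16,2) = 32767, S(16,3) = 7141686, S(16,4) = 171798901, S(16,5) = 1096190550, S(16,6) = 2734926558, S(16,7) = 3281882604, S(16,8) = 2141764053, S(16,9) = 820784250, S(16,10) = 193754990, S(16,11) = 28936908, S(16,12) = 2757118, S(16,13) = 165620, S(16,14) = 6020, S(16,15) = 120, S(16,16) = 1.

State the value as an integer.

row 17: T[17][1]=1·1+0=1  T[17][2]=2·32767+1=65535  T[17][3]=3·7141686+32767=21457825  T[17][4]=4·171798901+7141686=694337290  T[17][5]=5·1096190550+171798901=5652751651  T[17][6]=6·2734926558+1096190550=17505749898  T[17][7]=7·3281882604+2734926558=25708104786  T[17][8]=8·2141764053+3281882604=20415995028  T[17][9]=9·820784250+2141764053=9528822303  T[17][10]=10·193754990+820784250=2758334150  T[17][11]=11·28936908+193754990=512060978  T[17][12]=12·2757118+28936908=62022324  T[17][13]=13·165620+2757118=4910178  T[17][14]=14·6020+165620=249900  T[17][15]=15·120+6020=7820  T[17][16]=16·1+120=136  T[17][17]=17·0+1=1
row 18: T[18][1]=1·1+0=1  T[18][2]=2·65535+1=131071  T[18][3]=3·21457825+65535=64439010  T[18][4]=4·694337290+21457825=2798806985  T[18][5]=5·5652751651+694337290=28958095545  T[18][6]=6·17505749898+5652751651=110687251039  T[18][7]=7·25708104786+17505749898=197462483400  T[18][8]=8·20415995028+25708104786=189036065010  T[18][9]=9·9528822303+20415995028=106175395755  T[18][10]=10·2758334150+9528822303=37112163803  T[18][11]=11·512060978+2758334150=8391004908  T[18][12]=12·62022324+512060978=1256328866  T[18][13]=13·4910178+62022324=125854638  T[18][14]=14·249900+4910178=8408778  T[18][15]=15·7820+249900=367200  T[18][16]=16·136+7820=9996  T[18][17]=17·1+136=153  T[18][18]=18·0+1=1
B_18 = ΣS(18,k) = 1+131071+64439010+2798806985+28958095545+110687251039+197462483400+189036065010+106175395755+37112163803+8391004908+1256328866+125854638+8408778+367200+9996+153+1 = 682076806159

682076806159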